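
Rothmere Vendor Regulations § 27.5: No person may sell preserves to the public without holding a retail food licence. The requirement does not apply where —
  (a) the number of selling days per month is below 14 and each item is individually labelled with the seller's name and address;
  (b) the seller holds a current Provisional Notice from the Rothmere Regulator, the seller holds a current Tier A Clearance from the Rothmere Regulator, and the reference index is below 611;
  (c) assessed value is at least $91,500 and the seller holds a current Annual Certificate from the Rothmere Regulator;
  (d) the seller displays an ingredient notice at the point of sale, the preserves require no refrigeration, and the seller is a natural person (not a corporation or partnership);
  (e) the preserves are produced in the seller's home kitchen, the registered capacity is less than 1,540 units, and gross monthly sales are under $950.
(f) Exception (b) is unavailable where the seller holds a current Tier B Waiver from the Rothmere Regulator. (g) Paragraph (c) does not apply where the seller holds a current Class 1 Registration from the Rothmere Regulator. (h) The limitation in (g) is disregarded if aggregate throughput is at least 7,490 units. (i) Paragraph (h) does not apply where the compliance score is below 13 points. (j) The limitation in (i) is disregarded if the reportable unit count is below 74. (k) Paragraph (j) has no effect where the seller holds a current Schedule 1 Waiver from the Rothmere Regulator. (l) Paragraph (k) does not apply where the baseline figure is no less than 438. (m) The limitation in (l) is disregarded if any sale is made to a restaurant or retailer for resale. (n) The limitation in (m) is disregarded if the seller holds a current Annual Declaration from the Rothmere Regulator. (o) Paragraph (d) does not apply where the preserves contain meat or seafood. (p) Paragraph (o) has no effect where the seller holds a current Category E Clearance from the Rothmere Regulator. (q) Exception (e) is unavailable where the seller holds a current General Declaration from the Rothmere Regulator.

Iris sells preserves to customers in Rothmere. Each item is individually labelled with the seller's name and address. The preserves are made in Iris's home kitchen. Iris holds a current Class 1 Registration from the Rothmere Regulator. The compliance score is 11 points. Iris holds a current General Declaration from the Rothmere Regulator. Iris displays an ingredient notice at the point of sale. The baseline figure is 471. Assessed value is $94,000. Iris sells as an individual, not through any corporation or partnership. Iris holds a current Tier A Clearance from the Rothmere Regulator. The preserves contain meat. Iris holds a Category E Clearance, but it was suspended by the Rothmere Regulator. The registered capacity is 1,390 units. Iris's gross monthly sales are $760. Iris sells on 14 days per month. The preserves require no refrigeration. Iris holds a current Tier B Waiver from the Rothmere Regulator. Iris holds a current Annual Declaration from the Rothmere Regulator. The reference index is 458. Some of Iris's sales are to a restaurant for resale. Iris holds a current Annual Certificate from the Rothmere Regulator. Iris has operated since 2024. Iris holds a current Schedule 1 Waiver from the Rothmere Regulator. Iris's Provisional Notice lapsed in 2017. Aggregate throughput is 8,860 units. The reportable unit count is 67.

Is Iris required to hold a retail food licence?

Exception (a) fails — the number of selling days per month is 14, not below 14.
Exception (b) requires that the seller holds a current Provisional Notice from the Rothmere Regulator; but no current Provisional Notice is held, so (b) is unavailable.
Exception (c)'s conditions are all satisfied: assessed value is $94,000, meeting the $91,500 threshold; a current Annual Certificate is held. As to paragraphs (g)–(n): (g) would limit (c) — a current Class 1 Registration is held — but (h) sets (g) aside: (h) operates against (g): aggregate throughput is 8,860 units, meeting the 7,490 units threshold. (i) would limit (h) — the compliance score is 11 points, below the 13 points limit — but (j) sets (i) aside: (j) operates against (i): the reportable unit count is 67, below the 74 limit. (k) is engaged (a current Schedule 1 Waiver is held), but is displaced by (l): (l) applies — the baseline figure is 471, meeting the 438 threshold. (m) applies (some sales are to a restaurant for resale), but is set aside by (n): (n) operates against (m): a current Annual Declaration is held. (c) remains available.
Exception (d) is satisfied on its face — an ingredient notice is displayed; the preserves are shelf-stable; the seller is a natural person. Turning to paragraphs (o)–(p): (o) is engaged — the preserves contain meat. (p), which would lift (o), is not triggered — no current Category E Clearance is held. Exception (d) does not apply.
Exception (e)'s conditions are all satisfied: the preserves are home-kitchen produced; the registered capacity is 1,390 units, less than the 1,540 units limit; gross monthly sales are $760, under the $950 limit. Turning to paragraph (q): (q) operates against (e): a current General Declaration is held. Exception (e) does not apply.

No — exception (c) applies; Iris is not required to hold a retail food licence.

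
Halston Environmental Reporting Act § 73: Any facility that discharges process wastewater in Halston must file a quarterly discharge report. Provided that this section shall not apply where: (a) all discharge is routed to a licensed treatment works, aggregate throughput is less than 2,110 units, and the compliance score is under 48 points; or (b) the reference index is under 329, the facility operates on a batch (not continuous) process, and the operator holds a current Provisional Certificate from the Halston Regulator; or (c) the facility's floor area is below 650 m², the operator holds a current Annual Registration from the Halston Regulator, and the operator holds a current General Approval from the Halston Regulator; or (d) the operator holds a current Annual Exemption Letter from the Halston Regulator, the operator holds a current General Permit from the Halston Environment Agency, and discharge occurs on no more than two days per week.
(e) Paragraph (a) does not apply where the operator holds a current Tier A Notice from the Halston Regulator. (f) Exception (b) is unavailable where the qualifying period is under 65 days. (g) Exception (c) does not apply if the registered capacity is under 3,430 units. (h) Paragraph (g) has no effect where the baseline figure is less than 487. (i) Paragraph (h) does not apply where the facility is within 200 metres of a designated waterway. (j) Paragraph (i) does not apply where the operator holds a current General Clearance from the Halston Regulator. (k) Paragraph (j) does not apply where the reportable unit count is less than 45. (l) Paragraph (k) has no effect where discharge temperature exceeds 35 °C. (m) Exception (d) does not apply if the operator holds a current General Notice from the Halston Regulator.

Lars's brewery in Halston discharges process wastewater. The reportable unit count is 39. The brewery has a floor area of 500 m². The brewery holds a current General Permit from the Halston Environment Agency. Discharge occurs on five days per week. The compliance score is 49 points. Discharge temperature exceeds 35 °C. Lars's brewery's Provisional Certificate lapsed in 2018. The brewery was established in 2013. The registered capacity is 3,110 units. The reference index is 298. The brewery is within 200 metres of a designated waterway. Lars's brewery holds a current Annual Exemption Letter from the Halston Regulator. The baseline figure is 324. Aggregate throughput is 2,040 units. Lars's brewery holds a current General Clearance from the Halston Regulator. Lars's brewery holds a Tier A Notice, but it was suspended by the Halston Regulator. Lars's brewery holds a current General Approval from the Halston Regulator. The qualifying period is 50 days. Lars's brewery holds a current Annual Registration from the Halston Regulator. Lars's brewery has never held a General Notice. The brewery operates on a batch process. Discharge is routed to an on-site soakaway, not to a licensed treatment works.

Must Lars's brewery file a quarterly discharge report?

Exception (a) requires that all discharge is routed to a licensed treatment works; but discharge is not routed to a licensed treatment works, so (a) is unavailable.
Exception (b) requires that the operator holds a current Provisional Certificate from the Halston Regulator; but the Provisional Certificate is not current, so (b) is unavailable.
Exception (c)'s conditions are all satisfied: the facility's floor area is 500 m², below the 650 m² limit; a current Annual Registration is held; a current General Approval is held. Considering the limiting provisions: (g) operates (the registered capacity is 3,110 units, under the 3,430 units limit), but yields to (h): (h) operates against (g): the baseline figure is 324, less than the 487 limit. (i) would limit (h) — the brewery is within 200 m of a designated waterway — but (j) sets (i) aside: (j) operates — a current General Clearance is held. (k) would limit (j) — the reportable unit count is 39, less than the 45 limit — but (l) sets (k) aside: (l) is engaged — discharge temperature exceeds 35 °C. (c) remains available.
Exception (d) requires that discharge occurs on no more than two days per week; but discharge occurs on five days per week, so (d) is unavailable.

No — exception (c) applies; Lars's brewery is not required to file a quarterly discharge report.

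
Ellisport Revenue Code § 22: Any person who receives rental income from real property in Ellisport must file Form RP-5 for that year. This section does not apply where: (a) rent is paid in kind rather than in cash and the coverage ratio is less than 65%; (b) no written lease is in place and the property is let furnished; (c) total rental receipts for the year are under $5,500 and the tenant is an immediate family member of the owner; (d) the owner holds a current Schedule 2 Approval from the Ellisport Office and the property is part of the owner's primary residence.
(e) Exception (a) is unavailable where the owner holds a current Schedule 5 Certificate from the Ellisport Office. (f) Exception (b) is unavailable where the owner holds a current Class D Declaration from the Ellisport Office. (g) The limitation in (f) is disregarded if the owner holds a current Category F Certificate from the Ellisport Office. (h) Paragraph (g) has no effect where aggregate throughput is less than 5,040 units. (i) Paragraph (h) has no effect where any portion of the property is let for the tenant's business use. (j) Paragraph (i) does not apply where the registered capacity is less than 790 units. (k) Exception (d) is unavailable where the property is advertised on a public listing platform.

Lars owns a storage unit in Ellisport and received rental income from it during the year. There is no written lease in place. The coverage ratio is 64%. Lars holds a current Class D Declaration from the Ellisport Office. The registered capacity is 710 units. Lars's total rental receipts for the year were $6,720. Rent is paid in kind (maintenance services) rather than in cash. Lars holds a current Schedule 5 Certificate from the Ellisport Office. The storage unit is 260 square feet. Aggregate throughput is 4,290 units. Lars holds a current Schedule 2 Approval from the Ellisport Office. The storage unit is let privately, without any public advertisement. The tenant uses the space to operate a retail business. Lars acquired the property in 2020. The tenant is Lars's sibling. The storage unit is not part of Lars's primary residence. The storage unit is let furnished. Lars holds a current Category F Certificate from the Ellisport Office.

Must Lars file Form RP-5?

Yes — Lars must file Form RP-5.

Exception (a) is satisfied on its face — rent is paid in kind; the coverage ratio is 64%, less than the 65% limit. However, paragraph (e) must be considered: (e) applies — a current Schedule 5 Certificate is held. So (a) is unavailable.
Exception (b)'s conditions are all satisfied: there is no written lease; the property is let furnished. But applying paragraphs (f)–(j): (f) operates against (b): a current Class D Declaration is held. (g) applies (a current Category F Certificate is held), but is displaced by (h): (h) operates against (g): aggregate throughput is 4,290 units, less than the 5,040 units limit. (i) would limit (h) — the space is let for business use — but (j) sets (i) aside: (j) operates — the registered capacity is 710 units, less than the 790 units limit. So (b) is unavailable.
Exception (c) does not apply: total rental receipts for the year are $6,720, not under $5,500.
Exception (d) does not apply: the storage unit is not part of the primary residence.
No exception is made out. Lars falls within the general rule.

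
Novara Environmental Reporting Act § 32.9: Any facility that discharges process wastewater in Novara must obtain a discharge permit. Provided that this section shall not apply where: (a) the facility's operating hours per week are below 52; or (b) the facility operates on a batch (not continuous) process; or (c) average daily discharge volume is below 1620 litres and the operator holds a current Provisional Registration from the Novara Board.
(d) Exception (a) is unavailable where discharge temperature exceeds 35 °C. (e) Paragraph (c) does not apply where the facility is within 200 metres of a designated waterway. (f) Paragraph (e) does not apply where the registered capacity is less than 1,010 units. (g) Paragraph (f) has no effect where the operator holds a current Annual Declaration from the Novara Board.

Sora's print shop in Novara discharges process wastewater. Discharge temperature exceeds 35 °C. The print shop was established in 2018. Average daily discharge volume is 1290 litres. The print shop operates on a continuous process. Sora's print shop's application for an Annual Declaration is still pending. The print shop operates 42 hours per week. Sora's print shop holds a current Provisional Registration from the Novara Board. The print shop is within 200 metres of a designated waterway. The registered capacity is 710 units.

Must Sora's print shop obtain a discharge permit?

Exception (a): the facility's operating hours per week are 42, below the 52 limit — every condition holds. But: (d) operates against (a): discharge temperature exceeds 35 °C. Exception (a) does not apply.
Exception (b) fails — the facility operates on a continuous process.
Exception (c)'s conditions are all satisfied: average daily discharge volume is 1290 litres, below the 1620 litres limit; a current Provisional Registration is held. Applying paragraphs (e)–(g): (e) would limit (c) — the print shop is within 200 m of a designated waterway — but (f) sets (e) aside: (f) applies — the registered capacity is 710 units, less than the 1,010 units limit. (g), which would lift (f), is not triggered — there is no Annual Declaration in force. (c) remains available.

No — exception (c) applies; Sora's print shop is not required to obtain a discharge permit.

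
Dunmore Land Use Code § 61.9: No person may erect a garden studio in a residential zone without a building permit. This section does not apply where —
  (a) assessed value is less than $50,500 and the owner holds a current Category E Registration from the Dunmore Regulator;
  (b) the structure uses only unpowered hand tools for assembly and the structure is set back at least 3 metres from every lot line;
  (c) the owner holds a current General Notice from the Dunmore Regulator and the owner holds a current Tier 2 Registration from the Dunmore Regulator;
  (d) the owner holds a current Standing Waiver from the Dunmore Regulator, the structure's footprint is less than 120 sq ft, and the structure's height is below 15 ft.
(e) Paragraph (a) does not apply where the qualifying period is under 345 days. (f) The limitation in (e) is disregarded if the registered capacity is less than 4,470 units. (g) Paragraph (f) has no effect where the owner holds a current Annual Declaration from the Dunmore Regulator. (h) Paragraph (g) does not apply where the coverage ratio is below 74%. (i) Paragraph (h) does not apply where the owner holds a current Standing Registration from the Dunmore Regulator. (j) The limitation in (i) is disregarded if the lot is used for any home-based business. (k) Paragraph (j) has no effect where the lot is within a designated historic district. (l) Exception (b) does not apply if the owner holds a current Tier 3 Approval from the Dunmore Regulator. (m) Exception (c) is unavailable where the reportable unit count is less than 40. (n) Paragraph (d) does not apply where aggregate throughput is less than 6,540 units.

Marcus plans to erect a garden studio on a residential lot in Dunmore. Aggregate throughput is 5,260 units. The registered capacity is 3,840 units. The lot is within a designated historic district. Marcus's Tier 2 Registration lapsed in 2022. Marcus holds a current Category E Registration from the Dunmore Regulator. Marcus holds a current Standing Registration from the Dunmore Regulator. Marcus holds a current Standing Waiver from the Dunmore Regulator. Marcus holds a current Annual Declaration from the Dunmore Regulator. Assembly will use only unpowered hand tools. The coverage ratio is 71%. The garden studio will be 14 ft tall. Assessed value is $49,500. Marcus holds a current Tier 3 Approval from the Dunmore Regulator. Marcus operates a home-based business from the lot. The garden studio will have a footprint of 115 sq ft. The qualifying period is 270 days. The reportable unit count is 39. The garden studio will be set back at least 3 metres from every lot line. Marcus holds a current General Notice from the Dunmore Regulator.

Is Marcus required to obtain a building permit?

All of (a)'s requirements are met (assessed value is $49,500, less than the $50,500 limit; a current Category E Registration is held). Turning to paragraphs (e)–(k): (e) operates against (a): the qualifying period is 270 days, under the 345 days limit. (f) would limit (e) — the registered capacity is 3,840 units, less than the 4,470 units limit — but (g) sets (f) aside: (g) applies — a current Annual Declaration is held. (h) would limit (g) — the coverage ratio is 71%, below the 74% limit — but (i) sets (h) aside: (i) applies — a current Standing Registration is held. (j) would limit (i) — a home-based business operates on the lot — but (k) sets (j) aside: (k) operates against (j): the lot is in a historic district. So (a) is unavailable.
Exception (b)'s conditions are all satisfied: assembly uses only hand tools; the setback is at least 3 m on every side. However, paragraph (l) must be considered: (l) applies — a current Tier 3 Approval is held. (b) is therefore removed.
Exception (c) fails — there is no Tier 2 Registration in force.
Exception (d) is satisfied on its face — a current Standing Waiver is held; the structure's footprint is 115 sq ft, less than the 120 sq ft limit; the structure's height is 14 ft, below the 15 ft limit. However, paragraph (n) must be considered: (n) is engaged — aggregate throughput is 5,260 units, less than the 6,540 units limit. So (d) is unavailable.
None of the exceptions is available; § 61.9 applies in full.

Yes — Marcus must obtain a building permit.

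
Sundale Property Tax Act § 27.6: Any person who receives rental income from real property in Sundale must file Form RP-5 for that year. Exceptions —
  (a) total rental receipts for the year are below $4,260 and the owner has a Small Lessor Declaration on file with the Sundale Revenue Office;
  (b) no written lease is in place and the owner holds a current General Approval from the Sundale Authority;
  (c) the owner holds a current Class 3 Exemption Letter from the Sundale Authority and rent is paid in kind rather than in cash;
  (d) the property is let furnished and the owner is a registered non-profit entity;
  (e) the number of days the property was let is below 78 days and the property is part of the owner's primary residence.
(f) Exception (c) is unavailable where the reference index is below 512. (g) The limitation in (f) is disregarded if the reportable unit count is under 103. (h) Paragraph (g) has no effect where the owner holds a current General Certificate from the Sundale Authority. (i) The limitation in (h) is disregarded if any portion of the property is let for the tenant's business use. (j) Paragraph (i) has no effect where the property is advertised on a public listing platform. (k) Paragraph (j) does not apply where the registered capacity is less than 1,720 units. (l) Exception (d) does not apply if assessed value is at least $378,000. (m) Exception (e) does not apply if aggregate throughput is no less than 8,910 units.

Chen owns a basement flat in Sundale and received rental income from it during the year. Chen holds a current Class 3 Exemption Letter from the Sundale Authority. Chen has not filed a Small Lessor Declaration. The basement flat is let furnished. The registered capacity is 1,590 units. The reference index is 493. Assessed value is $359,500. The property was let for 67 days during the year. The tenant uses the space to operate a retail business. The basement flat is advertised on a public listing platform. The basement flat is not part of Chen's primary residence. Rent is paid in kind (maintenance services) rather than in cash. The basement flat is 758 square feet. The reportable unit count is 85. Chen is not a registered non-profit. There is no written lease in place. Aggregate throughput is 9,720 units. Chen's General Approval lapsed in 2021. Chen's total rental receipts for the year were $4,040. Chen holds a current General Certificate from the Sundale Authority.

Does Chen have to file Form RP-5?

Exception (a) requires that the owner has a Small Lessor Declaration on file with the Sundale Revenue Office; but no Small Lessor Declaration is on file, so (a) is unavailable.
Exception (b) does not apply: the General Approval is not current.
Exception (c)'s conditions are all satisfied: a current Class 3 Exemption Letter is held; rent is paid in kind. As to paragraphs (f)–(k): (f) would limit (c) — the reference index is 493, below the 512 limit — but (g) sets (f) aside: (g) operates against (f): the reportable unit count is 85, under the 103 limit. (h) operates (a current General Certificate is held), but is displaced by (i): (i) operates against (h): the space is let for business use. (j) would limit (i) — the property is publicly advertised — but (k) sets (j) aside: (k) applies — the registered capacity is 1,590 units, less than the 1,720 units limit. So (c) applies.
Exception (d) does not apply: Chen is not a registered non-profit.
Exception (e) requires that the property is part of the owner's primary residence; but the basement flat is not part of the primary residence, so (e) is unavailable.

No — exception (c) applies; Chen is not required to file Form RP-5.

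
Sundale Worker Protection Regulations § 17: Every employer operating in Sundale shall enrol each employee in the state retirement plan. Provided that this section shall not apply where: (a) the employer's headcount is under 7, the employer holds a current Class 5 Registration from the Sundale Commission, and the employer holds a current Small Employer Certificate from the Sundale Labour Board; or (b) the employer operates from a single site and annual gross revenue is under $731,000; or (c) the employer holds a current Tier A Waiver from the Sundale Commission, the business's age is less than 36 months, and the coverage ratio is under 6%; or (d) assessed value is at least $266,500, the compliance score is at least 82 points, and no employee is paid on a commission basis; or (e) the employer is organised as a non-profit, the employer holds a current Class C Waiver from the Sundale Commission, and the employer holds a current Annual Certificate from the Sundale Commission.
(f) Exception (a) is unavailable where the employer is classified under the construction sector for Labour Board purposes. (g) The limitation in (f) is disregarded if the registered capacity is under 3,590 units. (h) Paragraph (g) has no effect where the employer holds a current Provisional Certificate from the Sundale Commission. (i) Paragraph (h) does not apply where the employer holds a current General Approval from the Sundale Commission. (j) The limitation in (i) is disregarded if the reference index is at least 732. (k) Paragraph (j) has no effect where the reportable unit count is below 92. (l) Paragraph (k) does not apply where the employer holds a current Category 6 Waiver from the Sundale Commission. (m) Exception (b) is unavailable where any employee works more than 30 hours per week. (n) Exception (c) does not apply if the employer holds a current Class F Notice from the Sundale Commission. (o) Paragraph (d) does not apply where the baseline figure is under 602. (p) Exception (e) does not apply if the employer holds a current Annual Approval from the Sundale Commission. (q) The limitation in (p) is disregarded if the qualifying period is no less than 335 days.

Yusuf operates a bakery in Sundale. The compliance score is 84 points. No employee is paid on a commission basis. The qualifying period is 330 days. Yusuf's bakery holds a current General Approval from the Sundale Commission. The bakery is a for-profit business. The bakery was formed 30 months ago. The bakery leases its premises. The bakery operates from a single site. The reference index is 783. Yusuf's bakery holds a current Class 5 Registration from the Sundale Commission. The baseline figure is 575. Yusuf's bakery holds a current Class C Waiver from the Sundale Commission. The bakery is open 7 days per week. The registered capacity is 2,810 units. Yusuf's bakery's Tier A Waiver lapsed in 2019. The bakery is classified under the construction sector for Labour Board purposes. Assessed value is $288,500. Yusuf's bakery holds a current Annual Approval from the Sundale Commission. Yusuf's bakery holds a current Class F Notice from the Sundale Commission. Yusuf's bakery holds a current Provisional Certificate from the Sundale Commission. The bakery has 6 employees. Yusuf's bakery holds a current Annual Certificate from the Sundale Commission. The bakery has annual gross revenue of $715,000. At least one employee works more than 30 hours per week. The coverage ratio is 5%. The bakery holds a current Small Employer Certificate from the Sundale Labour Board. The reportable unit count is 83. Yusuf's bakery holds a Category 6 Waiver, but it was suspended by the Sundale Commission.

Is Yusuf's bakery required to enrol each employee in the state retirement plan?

No — exception (a) applies; Yusuf's bakery is not required to enrol each employee in the state retirement plan.

All of (a)'s requirements are met (the employer's headcount is 6, under the 7 limit; a current Class 5 Registration is held; a current Small Employer Certificate is held). Considering the limiting provisions: (f) would limit (a) — the bakery is classified under the construction sector — but (g) sets (f) aside: (g) operates against (f): the registered capacity is 2,810 units, under the 3,590 units limit. (h) would limit (g) — a current Provisional Certificate is held — but (i) sets (h) aside: (i) operates against (h): a current General Approval is held. (j) would limit (i) — the reference index is 783, meeting the 732 threshold — but (k) sets (j) aside: (k) operates against (j): the reportable unit count is 83, below the 92 limit. (l), which would lift (k), does not operate here — there is no Category 6 Waiver in force. So (a) applies.
Exception (b) is satisfied on its face — the employer operates from a single site; annual gross revenue is $715,000, under the $731,000 limit. However, paragraph (m) must be considered: (m) applies — at least one employee exceeds 30 hours/week. So (b) is unavailable.
Exception (c) fails — there is no Tier A Waiver in force.
All of (d)'s requirements are met (assessed value is $288,500, meeting the $266,500 threshold; the compliance score is 84 points, meeting the 82 points threshold; no employee is paid on commission). But applying paragraph (o): (o) operates against (d): the baseline figure is 575, under the 602 limit. Exception (d) does not apply.
Exception (e) requires that the employer is organised as a non-profit; but the employer is for-profit, so (e) is unavailable.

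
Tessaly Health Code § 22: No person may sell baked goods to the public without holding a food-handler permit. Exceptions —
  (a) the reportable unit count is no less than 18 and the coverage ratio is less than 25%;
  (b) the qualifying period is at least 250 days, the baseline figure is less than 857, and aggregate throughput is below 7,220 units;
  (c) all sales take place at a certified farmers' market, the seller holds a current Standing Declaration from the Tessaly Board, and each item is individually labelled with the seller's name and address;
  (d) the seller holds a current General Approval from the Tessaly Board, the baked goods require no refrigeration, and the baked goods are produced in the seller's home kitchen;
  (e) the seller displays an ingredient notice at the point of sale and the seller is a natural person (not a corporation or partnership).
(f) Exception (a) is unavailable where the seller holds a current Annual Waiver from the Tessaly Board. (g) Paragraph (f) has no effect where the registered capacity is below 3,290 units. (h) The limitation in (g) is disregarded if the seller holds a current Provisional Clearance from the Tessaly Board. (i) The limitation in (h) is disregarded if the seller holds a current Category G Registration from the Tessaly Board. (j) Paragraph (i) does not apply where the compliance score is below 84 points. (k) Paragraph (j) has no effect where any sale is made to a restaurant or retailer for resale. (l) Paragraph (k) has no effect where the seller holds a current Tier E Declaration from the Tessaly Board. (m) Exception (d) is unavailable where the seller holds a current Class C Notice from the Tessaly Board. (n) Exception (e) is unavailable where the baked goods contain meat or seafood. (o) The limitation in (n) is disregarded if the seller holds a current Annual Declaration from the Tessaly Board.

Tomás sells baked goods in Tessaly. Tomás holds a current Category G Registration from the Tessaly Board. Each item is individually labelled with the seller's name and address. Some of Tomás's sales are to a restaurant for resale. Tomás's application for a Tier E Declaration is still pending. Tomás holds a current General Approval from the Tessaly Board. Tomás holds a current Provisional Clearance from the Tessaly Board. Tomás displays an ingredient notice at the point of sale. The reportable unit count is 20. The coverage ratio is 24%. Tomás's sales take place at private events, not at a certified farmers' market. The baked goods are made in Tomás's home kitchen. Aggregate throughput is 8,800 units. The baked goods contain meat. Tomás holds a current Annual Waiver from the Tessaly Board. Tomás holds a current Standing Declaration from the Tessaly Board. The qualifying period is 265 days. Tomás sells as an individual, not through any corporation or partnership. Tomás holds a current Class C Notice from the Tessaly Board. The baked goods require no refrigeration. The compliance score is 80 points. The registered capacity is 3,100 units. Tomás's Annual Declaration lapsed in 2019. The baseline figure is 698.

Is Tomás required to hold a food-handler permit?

No — exception (a) applies; Tomás is not required to hold a food-handler permit.

Exception (a) is satisfied on its face — the reportable unit count is 20, meeting the 18 threshold; the coverage ratio is 24%, less than the 25% limit. Under paragraphs (f)–(l): (f) is triggered (a current Annual Waiver is held), but is displaced by (g): (g) operates against (f): the registered capacity is 3,100 units, below the 3,290 units limit. (h) operates (a current Provisional Clearance is held), but is displaced by (i): (i) is triggered — a current Category G Registration is held. (j) is triggered (the compliance score is 80 points, below the 84 points limit), but yields to (k): (k) applies — some sales are to a restaurant for resale. (l), which would lift (k), does not operate here — the Tier E Declaration is not current. So (a) applies.
Exception (b) does not apply: aggregate throughput is 8,800 units, not below 7,220 units.
Exception (c) fails — sales are at private events, not a certified farmers' market.
Exception (d) is satisfied on its face — a current General Approval is held; the baked goods are shelf-stable; the baked goods are home-kitchen produced. Turning to paragraph (m): (m) operates against (d): a current Class C Notice is held. Exception (d) does not apply.
All of (e)'s requirements are met (an ingredient notice is displayed; the seller is a natural person). However, paragraphs (n)–(o) must be considered: (n) is engaged — the baked goods contain meat. (o), which would lift (n), does not operate here — the Annual Declaration is not current. Exception (e) does not apply.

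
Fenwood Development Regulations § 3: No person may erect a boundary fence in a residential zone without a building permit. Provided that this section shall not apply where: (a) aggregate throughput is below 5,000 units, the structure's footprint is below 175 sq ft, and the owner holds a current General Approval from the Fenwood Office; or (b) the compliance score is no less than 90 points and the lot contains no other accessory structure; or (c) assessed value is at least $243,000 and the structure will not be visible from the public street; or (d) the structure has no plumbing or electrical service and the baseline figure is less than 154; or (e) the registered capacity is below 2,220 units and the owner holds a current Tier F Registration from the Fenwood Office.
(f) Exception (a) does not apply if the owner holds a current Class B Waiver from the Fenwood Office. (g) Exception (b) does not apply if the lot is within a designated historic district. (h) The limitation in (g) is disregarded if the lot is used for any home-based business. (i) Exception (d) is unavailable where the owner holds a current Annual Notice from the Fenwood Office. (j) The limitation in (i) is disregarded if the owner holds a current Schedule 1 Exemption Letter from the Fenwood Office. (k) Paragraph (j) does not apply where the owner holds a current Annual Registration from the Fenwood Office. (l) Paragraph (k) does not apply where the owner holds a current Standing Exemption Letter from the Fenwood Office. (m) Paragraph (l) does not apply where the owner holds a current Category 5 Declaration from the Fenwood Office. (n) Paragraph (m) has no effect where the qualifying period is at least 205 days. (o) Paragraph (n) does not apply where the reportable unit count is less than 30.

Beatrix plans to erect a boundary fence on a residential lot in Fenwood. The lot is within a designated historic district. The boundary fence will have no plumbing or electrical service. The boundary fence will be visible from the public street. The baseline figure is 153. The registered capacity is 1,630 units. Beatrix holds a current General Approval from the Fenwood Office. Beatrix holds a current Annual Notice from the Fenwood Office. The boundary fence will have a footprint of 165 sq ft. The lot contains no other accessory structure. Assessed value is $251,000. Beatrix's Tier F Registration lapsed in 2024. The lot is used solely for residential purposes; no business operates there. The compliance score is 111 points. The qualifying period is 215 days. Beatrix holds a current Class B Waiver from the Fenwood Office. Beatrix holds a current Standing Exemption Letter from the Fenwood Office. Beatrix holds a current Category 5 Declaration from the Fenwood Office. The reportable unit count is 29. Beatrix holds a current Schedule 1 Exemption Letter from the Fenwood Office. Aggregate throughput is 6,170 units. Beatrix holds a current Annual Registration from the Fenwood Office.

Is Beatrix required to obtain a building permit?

Exception (a) fails — aggregate throughput is 6,170 units, not below 5,000 units.
Exception (b) is satisfied on its face — the compliance score is 111 points, meeting the 90 points threshold; the lot has no other accessory structure. But applying paragraphs (g)–(h): (g) operates against (b): the lot is in a historic district. (h) is not triggered (the lot is solely residential), so (g) stands. Exception (b) does not apply.
Exception (c) requires that the structure will not be visible from the public street; but the structure will be visible from the street, so (c) is unavailable.
All of (d)'s requirements are met (there is no plumbing or electrical service; the baseline figure is 153, less than the 154 limit). Turning to paragraphs (i)–(o): (i) is engaged — a current Annual Notice is held. (j) is engaged (a current Schedule 1 Exemption Letter is held), but is displaced by (k): (k) operates — a current Annual Registration is held. (l) would limit (k) — a current Standing Exemption Letter is held — but (m) sets (l) aside: (m) operates against (l): a current Category 5 Declaration is held. (n) applies (the qualifying period is 215 days, meeting the 205 days threshold), but is set aside by (o): (o) is triggered — the reportable unit count is 29, less than the 30 limit. So (d) is unavailable.
Exception (e) requires that the owner holds a current Tier F Registration from the Fenwood Office; but no current Tier F Registration is held, so (e) is unavailable.
No exception displaces § 3.

Yes — Beatrix must obtain a building permit.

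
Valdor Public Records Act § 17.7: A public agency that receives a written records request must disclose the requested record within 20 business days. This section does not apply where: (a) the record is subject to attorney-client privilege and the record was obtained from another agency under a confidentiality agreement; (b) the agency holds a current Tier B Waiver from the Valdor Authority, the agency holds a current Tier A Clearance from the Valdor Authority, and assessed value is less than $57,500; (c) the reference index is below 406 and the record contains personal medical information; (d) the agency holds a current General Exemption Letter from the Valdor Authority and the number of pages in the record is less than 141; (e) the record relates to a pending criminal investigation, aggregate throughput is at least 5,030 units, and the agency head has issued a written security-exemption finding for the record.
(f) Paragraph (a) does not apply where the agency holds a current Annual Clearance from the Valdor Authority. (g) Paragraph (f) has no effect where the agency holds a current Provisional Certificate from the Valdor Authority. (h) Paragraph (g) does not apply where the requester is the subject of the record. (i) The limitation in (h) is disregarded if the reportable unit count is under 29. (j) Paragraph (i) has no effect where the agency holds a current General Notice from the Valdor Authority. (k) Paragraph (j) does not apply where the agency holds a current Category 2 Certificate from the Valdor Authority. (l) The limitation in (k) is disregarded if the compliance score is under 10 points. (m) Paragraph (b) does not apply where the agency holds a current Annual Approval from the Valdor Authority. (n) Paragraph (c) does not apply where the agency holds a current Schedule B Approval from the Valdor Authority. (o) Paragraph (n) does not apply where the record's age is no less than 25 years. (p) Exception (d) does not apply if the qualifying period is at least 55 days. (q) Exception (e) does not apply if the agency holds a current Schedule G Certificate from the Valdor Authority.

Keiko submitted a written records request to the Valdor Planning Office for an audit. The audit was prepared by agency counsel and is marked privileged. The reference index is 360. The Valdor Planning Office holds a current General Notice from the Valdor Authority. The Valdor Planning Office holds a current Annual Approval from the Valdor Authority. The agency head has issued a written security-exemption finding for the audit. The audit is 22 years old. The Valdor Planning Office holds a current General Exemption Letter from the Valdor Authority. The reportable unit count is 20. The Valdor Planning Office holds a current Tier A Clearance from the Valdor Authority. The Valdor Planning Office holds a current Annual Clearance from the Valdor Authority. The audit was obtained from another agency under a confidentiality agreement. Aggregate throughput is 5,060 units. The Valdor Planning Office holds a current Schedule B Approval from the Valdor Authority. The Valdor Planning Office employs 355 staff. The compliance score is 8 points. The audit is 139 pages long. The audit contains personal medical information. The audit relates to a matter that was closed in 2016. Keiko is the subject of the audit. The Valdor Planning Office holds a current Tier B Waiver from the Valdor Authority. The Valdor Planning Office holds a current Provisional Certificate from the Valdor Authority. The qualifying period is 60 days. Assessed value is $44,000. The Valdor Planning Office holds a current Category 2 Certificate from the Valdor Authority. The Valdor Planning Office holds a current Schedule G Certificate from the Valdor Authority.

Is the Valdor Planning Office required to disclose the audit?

All of (a)'s requirements are met (the audit is privileged; the audit was obtained under a confidentiality agreement). Turning to paragraphs (f)–(l): (f) applies — a current Annual Clearance is held. (g) applies (a current Provisional Certificate is held), but yields to (h): (h) applies — Keiko is the subject of the audit. (i) would limit (h) — the reportable unit count is 20, under the 29 limit — but (j) sets (i) aside: (j) applies — a current General Notice is held. (k) would limit (j) — a current Category 2 Certificate is held — but (l) sets (k) aside: (l) is engaged — the compliance score is 8 points, under the 10 points limit. (a) is therefore removed.
All of (b)'s requirements are met (a current Tier B Waiver is held; a current Tier A Clearance is held; assessed value is $44,000, less than the $57,500 limit). Turning to paragraph (m): (m) is triggered — a current Annual Approval is held. Exception (b) does not apply.
All of (c)'s requirements are met (the reference index is 360, below the 406 limit; the audit contains personal medical information). However, paragraphs (n)–(o) must be considered: (n) operates — a current Schedule B Approval is held. (o), which would lift (n), does not operate here — the record's age is 22 years, short of 25 years. (c) is therefore removed.
Exception (d) is satisfied on its face — a current General Exemption Letter is held; the number of pages in the record is 139, less than the 141 limit. Turning to paragraph (p): (p) operates against (d): the qualifying period is 60 days, meeting the 55 days threshold. (d) is therefore removed.
Exception (e) fails — the audit relates to a closed matter.
No exception is made out. the Valdor Planning Office falls within the general rule.

Yes — the Valdor Planning Office must disclose the audit.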